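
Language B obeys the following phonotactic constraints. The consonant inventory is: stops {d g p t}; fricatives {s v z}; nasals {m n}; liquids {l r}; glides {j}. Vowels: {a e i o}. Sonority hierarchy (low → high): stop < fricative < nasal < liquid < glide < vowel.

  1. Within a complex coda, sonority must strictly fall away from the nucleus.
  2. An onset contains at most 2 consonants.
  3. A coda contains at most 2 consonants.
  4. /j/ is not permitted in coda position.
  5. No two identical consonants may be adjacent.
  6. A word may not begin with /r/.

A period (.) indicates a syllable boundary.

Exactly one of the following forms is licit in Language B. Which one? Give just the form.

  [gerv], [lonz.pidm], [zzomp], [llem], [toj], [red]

[gerv] — σ1 onset /g/, coda /rv/ (4→2 falls) ok → licit
[lonz.pidm] — violates constraint 1: syllable 2 coda /dm/: /d/ (stop, 1) → /m/ (nasal, 3) does not fall → illicit
[zzomp] — violates constraint 5: adjacent identical consonants /zz/ → illicit
[llem] — violates constraint 5: adjacent identical consonants /ll/ → illicit
[toj] — violates constraint 4: syllable 1 coda contains /j/ → illicit
[red] — violates constraint 6: word begins with /r/ → illicit

[gerv]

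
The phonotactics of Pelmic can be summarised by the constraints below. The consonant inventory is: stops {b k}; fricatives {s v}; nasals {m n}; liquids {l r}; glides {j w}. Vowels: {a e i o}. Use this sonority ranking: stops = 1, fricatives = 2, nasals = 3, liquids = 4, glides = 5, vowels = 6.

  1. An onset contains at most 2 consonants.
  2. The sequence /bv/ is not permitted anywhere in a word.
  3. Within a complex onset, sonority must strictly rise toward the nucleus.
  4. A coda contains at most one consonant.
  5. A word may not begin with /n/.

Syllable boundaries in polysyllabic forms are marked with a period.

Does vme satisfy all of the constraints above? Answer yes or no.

yes

vme — σ1 onset /vm/ (2→3 rises), coda /∅/ ok → licit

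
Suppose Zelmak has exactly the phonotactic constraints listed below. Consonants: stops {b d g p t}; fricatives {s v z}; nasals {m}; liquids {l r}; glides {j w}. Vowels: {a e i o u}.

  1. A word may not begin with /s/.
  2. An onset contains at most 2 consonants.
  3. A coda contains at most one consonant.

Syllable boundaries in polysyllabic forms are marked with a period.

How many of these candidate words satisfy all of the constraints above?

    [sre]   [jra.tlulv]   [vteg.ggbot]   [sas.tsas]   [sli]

[sre] — violates constraint 1: word begins with /s/ → not permitted
[jra.tlulv] — violates constraint 3: syllable 2 coda /lv/ has 2 consonants (> 1) → not permitted
[vteg.ggbot] — violates constraint 2: syllable 2 onset /ggb/ has 3 consonants (> 2) → not permitted
[sas.tsas] — violates constraint 1: word begins with /s/ → not permitted
[sli] — violates constraint 1: word begins with /s/ → not permitted
No form is permitted → 0.

0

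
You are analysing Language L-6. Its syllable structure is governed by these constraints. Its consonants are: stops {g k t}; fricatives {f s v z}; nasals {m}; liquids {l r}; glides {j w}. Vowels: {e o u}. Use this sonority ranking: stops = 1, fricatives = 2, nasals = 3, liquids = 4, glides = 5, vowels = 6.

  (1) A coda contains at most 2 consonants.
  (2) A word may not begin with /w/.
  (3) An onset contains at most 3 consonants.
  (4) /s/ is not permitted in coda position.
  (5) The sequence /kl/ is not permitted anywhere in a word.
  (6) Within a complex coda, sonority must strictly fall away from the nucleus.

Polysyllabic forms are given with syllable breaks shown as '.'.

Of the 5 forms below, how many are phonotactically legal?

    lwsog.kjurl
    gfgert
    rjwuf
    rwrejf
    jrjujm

4

lwsog.kjurl — violates constraint 6: syllable 2 coda /rl/: /r/ (liquid, 4) → /l/ (liquid, 4) does not fall → phonotactically illegal
gfgert — σ1 onset /gfg/ (3C), coda /rt/ (4→1 falls) ok → phonotactically legal
rjwuf — σ1 onset /rjw/ (3C), coda /f/ ok → phonotactically legal
rwrejf — σ1 onset /rwr/ (3C), coda /jf/ (5→2 falls) ok → phonotactically legal
jrjujm — σ1 onset /jrj/ (3C), coda /jm/ (5→3 falls) ok → phonotactically legal
Phonotactically legal: gfgert, rjwuf, rwrejf, jrjujm → 4.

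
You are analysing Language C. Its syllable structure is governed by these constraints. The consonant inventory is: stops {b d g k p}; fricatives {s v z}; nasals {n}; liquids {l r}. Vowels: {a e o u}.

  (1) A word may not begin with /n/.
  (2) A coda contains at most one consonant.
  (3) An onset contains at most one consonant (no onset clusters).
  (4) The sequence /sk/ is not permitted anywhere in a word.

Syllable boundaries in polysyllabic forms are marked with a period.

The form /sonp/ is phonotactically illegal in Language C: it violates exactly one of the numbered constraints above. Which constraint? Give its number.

/sonp/: syllable 1 coda /np/ has 2 consonants (> 1).
This is a violation of constraint 2: "A coda contains at most one consonant."
The remaining constraints (1, 3, 4) are satisfied.

2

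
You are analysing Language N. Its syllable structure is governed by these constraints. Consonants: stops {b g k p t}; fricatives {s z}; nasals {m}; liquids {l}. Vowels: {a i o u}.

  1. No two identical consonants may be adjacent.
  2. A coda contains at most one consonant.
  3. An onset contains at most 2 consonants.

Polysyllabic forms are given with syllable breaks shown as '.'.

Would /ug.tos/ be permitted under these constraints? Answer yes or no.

yes

/ug.tos/ — σ1 onset /∅/, coda /g/ ok; σ2 onset /t/, coda /s/ ok → permitted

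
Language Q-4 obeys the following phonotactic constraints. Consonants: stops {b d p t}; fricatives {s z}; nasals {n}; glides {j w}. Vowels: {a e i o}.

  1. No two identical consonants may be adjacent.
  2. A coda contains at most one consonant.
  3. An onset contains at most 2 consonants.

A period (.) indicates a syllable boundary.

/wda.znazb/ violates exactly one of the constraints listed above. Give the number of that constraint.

2

/wda.znazb/: syllable 2 coda /zb/ has 2 consonants (> 1).
This is a violation of constraint 2: "A coda contains at most one consonant."
The remaining constraints (1, 3) are satisfied.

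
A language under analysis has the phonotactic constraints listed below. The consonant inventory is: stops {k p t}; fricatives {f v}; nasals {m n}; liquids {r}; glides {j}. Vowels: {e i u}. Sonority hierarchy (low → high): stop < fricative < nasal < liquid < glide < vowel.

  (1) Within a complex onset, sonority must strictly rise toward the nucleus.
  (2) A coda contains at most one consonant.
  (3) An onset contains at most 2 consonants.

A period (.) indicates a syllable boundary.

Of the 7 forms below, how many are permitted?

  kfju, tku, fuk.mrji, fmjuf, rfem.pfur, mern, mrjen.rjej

kfju — violates constraint 3: syllable 1 onset /kfj/ has 3 consonants (> 2) → not permitted
tku — violates constraint 1: syllable 1 onset /tk/: /t/ (stop, 1) → /k/ (stop, 1) does not rise → not permitted
fuk.mrji — violates constraint 3: syllable 2 onset /mrj/ has 3 consonants (> 2) → not permitted
fmjuf — violates constraint 3: syllable 1 onset /fmj/ has 3 consonants (> 2) → not permitted
rfem.pfur — violates constraint 1: syllable 1 onset /rf/: /r/ (liquid, 4) → /f/ (fricative, 2) does not rise → not permitted
mern — violates constraint 2: syllable 1 coda /rn/ has 2 consonants (> 1) → not permitted
mrjen.rjej — violates constraint 3: syllable 1 onset /mrj/ has 3 consonants (> 2) → not permitted
No form is permitted → 0.

0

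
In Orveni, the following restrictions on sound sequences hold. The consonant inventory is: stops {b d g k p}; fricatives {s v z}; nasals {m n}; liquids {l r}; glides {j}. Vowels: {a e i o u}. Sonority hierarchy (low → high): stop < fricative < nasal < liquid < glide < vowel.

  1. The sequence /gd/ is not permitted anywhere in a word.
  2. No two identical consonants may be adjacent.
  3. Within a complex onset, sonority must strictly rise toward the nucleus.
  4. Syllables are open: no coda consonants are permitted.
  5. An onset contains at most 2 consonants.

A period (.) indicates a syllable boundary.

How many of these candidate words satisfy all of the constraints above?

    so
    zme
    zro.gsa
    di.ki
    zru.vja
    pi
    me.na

7

so — σ1 onset /s/, coda /∅/ ok → licit
zme — σ1 onset /zm/ (2→3 rises), coda /∅/ ok → licit
zro.gsa — σ1 onset /zr/ (2→4 rises), coda /∅/ ok; σ2 onset /gs/ (1→2 rises), coda /∅/ ok → licit
di.ki — σ1 onset /d/, coda /∅/ ok; σ2 onset /k/, coda /∅/ ok → licit
zru.vja — σ1 onset /zr/ (2→4 rises), coda /∅/ ok; σ2 onset /vj/ (2→5 rises), coda /∅/ ok → licit
pi — σ1 onset /p/, coda /∅/ ok → licit
me.na — σ1 onset /m/, coda /∅/ ok; σ2 onset /n/, coda /∅/ ok → licit
Licit: so, zme, zro.gsa, di.ki, zru.vja, pi, me.na → 7.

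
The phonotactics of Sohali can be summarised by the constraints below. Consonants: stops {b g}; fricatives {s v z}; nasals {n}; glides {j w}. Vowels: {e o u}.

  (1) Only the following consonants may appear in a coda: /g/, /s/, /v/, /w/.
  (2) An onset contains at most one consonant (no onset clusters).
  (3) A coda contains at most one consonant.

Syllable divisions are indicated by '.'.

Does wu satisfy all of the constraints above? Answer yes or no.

wu — σ1 onset /w/, coda /∅/ ok → permitted

yes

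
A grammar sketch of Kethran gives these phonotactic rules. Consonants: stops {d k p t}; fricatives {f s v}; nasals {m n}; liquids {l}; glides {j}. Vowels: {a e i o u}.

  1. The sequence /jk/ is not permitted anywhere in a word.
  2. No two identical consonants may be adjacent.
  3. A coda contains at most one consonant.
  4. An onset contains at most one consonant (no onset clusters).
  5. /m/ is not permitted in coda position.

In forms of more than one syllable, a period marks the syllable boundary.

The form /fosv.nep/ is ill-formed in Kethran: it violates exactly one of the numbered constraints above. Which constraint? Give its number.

3

/fosv.nep/: syllable 1 coda /sv/ has 2 consonants (> 1).
This is a violation of constraint 3: "A coda contains at most one consonant."
The remaining constraints (1, 2, 4, 5) are satisfied.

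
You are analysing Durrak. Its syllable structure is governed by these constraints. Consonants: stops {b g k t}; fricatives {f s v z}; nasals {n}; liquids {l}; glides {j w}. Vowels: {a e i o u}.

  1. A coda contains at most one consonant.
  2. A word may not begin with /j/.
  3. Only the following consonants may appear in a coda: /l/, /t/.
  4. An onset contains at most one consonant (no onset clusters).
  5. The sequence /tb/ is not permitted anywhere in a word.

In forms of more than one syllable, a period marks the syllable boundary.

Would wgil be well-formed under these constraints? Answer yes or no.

wgil — violates constraint 4: syllable 1 onset /wg/ has 2 consonants (> 1) → ill-formed

no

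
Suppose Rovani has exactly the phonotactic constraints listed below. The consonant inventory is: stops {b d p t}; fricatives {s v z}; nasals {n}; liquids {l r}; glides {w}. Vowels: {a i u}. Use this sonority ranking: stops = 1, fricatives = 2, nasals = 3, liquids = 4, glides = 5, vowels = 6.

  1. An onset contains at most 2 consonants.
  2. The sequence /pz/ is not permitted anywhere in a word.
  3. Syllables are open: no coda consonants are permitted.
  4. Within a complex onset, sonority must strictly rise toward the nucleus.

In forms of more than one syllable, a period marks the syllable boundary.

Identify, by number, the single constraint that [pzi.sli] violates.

2

[pzi.sli]: contains banned sequence /pz/.
This is a violation of constraint 2: "The sequence /pz/ is not permitted anywhere in a word."
The remaining constraints (1, 3, 4) are satisfied.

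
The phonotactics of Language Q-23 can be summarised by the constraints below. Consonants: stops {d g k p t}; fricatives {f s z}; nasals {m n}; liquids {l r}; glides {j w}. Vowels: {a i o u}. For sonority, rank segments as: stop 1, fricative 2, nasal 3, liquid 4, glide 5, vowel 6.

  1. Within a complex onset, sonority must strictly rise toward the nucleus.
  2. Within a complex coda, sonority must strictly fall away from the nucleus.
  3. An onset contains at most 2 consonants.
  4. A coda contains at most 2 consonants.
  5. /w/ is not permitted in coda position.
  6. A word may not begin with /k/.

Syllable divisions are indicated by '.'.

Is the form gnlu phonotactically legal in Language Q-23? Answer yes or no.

no

gnlu — violates constraint 3: syllable 1 onset /gnl/ has 3 consonants (> 2) → phonotactically illegal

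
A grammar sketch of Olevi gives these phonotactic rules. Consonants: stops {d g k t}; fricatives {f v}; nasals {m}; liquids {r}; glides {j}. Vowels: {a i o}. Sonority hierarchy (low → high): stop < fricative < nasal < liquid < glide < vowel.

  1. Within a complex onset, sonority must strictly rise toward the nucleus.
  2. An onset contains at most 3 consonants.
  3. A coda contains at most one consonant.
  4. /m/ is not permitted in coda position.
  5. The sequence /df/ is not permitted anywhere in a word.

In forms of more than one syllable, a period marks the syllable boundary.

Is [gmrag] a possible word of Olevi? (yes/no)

[gmrag] — σ1 onset /gmr/ (1→3→4 rises), coda /g/ ok → well-formed

yes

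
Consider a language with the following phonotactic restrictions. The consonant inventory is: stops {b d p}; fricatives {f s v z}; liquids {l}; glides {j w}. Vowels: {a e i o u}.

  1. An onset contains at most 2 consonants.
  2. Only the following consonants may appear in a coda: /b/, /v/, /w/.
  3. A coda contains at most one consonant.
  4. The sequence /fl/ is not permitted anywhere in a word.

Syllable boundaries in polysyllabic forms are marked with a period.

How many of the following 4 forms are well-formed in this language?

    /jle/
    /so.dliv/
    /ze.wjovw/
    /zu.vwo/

/jle/ — σ1 onset /jl/ (2C), coda /∅/ ok → well-formed
/so.dliv/ — σ1 onset /s/, coda /∅/ ok; σ2 onset /dl/ (2C), coda /v/ ok → well-formed
/ze.wjovw/ — violates constraint 3: syllable 2 coda /vw/ has 2 consonants (> 1) → ill-formed
/zu.vwo/ — σ1 onset /z/, coda /∅/ ok; σ2 onset /vw/ (2C), coda /∅/ ok → well-formed
Well-formed: /jle/, /so.dliv/, /zu.vwo/ → 3.

3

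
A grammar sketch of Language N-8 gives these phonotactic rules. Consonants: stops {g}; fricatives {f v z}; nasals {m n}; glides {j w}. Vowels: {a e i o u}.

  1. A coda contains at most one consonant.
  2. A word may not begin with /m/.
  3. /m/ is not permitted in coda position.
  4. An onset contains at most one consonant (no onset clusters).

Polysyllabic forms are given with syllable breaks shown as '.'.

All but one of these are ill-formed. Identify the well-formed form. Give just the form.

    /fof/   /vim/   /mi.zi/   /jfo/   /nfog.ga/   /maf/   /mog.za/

/fof/ — σ1 onset /f/, coda /f/ ok → well-formed
/vim/ — violates constraint 3: syllable 1 coda contains /m/ → ill-formed
/mi.zi/ — violates constraint 2: word begins with /m/ → ill-formed
/jfo/ — violates constraint 4: syllable 1 onset /jf/ has 2 consonants (> 1) → ill-formed
/nfog.ga/ — violates constraint 4: syllable 1 onset /nf/ has 2 consonants (> 1) → ill-formed
/maf/ — violates constraint 2: word begins with /m/ → ill-formed
/mog.za/ — violates constraint 2: word begins with /m/ → ill-formed

/fof/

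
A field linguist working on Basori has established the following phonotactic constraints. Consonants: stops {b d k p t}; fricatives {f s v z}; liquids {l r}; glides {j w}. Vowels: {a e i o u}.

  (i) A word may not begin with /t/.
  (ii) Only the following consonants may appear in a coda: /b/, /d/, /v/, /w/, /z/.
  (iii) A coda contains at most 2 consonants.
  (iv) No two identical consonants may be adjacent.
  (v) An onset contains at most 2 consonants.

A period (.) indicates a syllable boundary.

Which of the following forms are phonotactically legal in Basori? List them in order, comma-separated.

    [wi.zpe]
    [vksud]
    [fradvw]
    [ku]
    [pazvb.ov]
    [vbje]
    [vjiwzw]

[wi.zpe], [ku]

[wi.zpe] — σ1 onset /w/, coda /∅/ ok; σ2 onset /zp/ (2C), coda /∅/ ok → phonotactically legal
[vksud] — violates constraint (v): syllable 1 onset /vks/ has 3 consonants (> 2) → phonotactically illegal
[fradvw] — violates constraint (iii): syllable 1 coda /dvw/ has 3 consonants (> 2) → phonotactically illegal
[ku] — σ1 onset /k/, coda /∅/ ok → phonotactically legal
[pazvb.ov] — violates constraint (iii): syllable 1 coda /zvb/ has 3 consonants (> 2) → phonotactically illegal
[vbje] — violates constraint (v): syllable 1 onset /vbj/ has 3 consonants (> 2) → phonotactically illegal
[vjiwzw] — violates constraint (iii): syllable 1 coda /wzw/ has 3 consonants (> 2) → phonotactically illegal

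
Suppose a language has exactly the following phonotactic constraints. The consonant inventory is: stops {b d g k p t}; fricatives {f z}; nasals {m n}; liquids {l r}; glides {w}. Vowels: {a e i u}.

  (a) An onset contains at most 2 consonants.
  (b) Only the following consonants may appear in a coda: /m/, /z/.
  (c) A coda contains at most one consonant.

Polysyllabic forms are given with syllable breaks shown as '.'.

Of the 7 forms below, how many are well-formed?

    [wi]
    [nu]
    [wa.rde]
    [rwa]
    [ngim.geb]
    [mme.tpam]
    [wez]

6

[wi] — σ1 onset /w/, coda /∅/ ok → well-formed
[nu] — σ1 onset /n/, coda /∅/ ok → well-formed
[wa.rde] — σ1 onset /w/, coda /∅/ ok; σ2 onset /rd/ (2C), coda /∅/ ok → well-formed
[rwa] — σ1 onset /rw/ (2C), coda /∅/ ok → well-formed
[ngim.geb] — violates constraint (b): syllable 2 coda contains /b/, which is not a licensed coda consonant → ill-formed
[mme.tpam] — σ1 onset /mm/ (2C), coda /∅/ ok; σ2 onset /tp/ (2C), coda /m/ ok → well-formed
[wez] — σ1 onset /w/, coda /z/ ok → well-formed
Well-formed: [wi], [nu], [wa.rde], [rwa], [mme.tpam], [wez] → 6.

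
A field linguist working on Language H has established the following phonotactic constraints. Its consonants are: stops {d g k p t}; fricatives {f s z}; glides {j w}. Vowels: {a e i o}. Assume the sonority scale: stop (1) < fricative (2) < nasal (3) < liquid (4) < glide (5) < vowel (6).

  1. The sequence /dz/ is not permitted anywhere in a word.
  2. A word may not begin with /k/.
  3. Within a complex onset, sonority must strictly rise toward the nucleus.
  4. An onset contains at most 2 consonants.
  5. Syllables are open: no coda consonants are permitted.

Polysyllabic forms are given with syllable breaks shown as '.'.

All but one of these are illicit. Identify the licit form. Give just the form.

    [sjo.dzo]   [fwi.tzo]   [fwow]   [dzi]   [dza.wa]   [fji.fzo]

[fwi.tzo]

[sjo.dzo] — violates constraint 1: contains banned sequence /dz/ → illicit
[fwi.tzo] — σ1 onset /fw/ (2→5 rises), coda /∅/ ok; σ2 onset /tz/ (1→2 rises), coda /∅/ ok → licit
[fwow] — violates constraint 5: syllable 1 coda /w/ has 1 consonant (> 0) → illicit
[dzi] — violates constraint 1: contains banned sequence /dz/ → illicit
[dza.wa] — violates constraint 1: contains banned sequence /dz/ → illicit
[fji.fzo] — violates constraint 3: syllable 2 onset /fz/: /f/ (fricative, 2) → /z/ (fricative, 2) does not rise → illicit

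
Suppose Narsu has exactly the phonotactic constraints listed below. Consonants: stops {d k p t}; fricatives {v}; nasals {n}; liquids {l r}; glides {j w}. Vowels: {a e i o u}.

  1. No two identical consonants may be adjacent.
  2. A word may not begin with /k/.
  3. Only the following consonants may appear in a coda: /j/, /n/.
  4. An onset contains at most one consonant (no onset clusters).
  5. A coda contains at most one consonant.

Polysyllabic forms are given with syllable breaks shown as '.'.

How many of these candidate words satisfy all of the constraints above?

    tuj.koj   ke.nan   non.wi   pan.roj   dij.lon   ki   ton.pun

tuj.koj — σ1 onset /t/, coda /j/ ok; σ2 onset /k/, coda /j/ ok → permitted
ke.nan — violates constraint 2: word begins with /k/ → not permitted
non.wi — σ1 onset /n/, coda /n/ ok; σ2 onset /w/, coda /∅/ ok → permitted
pan.roj — σ1 onset /p/, coda /n/ ok; σ2 onset /r/, coda /j/ ok → permitted
dij.lon — σ1 onset /d/, coda /j/ ok; σ2 onset /l/, coda /n/ ok → permitted
ki — violates constraint 2: word begins with /k/ → not permitted
ton.pun — σ1 onset /t/, coda /n/ ok; σ2 onset /p/, coda /n/ ok → permitted
Permitted: tuj.koj, non.wi, pan.roj, dij.lon, ton.pun → 5.

5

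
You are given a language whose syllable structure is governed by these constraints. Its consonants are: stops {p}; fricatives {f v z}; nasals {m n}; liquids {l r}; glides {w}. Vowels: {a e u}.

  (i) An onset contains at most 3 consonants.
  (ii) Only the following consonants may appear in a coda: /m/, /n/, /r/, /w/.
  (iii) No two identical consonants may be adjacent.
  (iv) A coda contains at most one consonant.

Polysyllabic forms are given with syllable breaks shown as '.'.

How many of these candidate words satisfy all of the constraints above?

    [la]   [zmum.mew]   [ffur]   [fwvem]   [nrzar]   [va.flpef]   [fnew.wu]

[la] — σ1 onset /l/, coda /∅/ ok → well-formed
[zmum.mew] — violates constraint (iii): adjacent identical consonants /mm/ → ill-formed
[ffur] — violates constraint (iii): adjacent identical consonants /ff/ → ill-formed
[fwvem] — σ1 onset /fwv/ (3C), coda /m/ ok → well-formed
[nrzar] — σ1 onset /nrz/ (3C), coda /r/ ok → well-formed
[va.flpef] — violates constraint (ii): syllable 2 coda contains /f/, which is not a licensed coda consonant → ill-formed
[fnew.wu] — violates constraint (iii): adjacent identical consonants /ww/ → ill-formed
Well-formed: [la], [fwvem], [nrzar] → 3.

3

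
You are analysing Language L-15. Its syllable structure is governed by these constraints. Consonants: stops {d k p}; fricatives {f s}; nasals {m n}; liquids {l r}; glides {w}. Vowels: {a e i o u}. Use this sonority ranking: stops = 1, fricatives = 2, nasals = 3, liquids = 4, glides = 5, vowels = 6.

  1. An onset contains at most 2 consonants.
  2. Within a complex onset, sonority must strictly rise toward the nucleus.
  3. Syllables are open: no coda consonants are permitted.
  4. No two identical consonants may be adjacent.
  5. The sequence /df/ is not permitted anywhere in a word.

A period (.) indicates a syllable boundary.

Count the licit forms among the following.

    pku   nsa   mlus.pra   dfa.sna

0

pku — violates constraint 2: syllable 1 onset /pk/: /p/ (stop, 1) → /k/ (stop, 1) does not rise → illicit
nsa — violates constraint 2: syllable 1 onset /ns/: /n/ (nasal, 3) → /s/ (fricative, 2) does not rise → illicit
mlus.pra — violates constraint 3: syllable 1 coda /s/ has 1 consonant (> 0) → illicit
dfa.sna — violates constraint 5: contains banned sequence /df/ → illicit
No form is licit → 0.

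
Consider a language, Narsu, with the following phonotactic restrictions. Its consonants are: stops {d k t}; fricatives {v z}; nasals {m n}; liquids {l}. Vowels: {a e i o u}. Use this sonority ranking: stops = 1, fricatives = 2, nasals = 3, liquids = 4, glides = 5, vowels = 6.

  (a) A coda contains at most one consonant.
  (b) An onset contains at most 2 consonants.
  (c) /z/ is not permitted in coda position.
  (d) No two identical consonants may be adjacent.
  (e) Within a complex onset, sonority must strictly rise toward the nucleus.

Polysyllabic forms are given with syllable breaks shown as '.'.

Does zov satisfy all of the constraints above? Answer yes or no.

yes

zov — σ1 onset /z/, coda /v/ ok → licit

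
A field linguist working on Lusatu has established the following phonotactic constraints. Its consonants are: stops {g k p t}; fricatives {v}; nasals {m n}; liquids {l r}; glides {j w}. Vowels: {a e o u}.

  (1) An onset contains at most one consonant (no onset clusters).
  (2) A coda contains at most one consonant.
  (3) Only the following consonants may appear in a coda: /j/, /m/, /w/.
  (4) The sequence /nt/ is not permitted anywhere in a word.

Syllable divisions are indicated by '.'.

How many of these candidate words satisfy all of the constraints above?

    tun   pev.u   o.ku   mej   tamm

2

tun — violates constraint 3: syllable 1 coda contains /n/, which is not a licensed coda consonant → phonotactically illegal
pev.u — violates constraint 3: syllable 1 coda contains /v/, which is not a licensed coda consonant → phonotactically illegal
o.ku — σ1 onset /∅/, coda /∅/ ok; σ2 onset /k/, coda /∅/ ok → phonotactically legal
mej — σ1 onset /m/, coda /j/ ok → phonotactically legal
tamm — violates constraint 2: syllable 1 coda /mm/ has 2 consonants (> 1) → phonotactically illegal
Phonotactically legal: o.ku, mej → 2.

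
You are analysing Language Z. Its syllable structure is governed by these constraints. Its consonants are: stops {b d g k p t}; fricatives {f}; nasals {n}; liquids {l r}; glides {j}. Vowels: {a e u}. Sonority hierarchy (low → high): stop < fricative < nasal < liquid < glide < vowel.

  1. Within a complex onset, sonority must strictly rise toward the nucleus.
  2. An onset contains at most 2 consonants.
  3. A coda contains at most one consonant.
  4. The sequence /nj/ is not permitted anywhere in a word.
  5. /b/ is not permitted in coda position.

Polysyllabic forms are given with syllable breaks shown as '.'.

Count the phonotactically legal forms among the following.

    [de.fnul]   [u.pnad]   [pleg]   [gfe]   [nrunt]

[de.fnul] — σ1 onset /d/, coda /∅/ ok; σ2 onset /fn/ (2→3 rises), coda /l/ ok → phonotactically legal
[u.pnad] — σ1 onset /∅/, coda /∅/ ok; σ2 onset /pn/ (1→3 rises), coda /d/ ok → phonotactically legal
[pleg] — σ1 onset /pl/ (1→4 rises), coda /g/ ok → phonotactically legal
[gfe] — σ1 onset /gf/ (1→2 rises), coda /∅/ ok → phonotactically legal
[nrunt] — violates constraint 3: syllable 1 coda /nt/ has 2 consonants (> 1) → phonotactically illegal
Phonotactically legal: [de.fnul], [u.pnad], [pleg], [gfe] → 4.

4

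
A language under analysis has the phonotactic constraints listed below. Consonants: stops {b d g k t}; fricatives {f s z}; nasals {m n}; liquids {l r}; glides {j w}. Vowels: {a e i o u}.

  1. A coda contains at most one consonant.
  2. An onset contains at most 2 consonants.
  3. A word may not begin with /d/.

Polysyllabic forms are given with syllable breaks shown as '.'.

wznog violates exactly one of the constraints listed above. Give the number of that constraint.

2

wznog: syllable 1 onset /wzn/ has 3 consonants (> 2).
This is a violation of constraint 2: "An onset contains at most 2 consonants."
The remaining constraints (1, 3) are satisfied.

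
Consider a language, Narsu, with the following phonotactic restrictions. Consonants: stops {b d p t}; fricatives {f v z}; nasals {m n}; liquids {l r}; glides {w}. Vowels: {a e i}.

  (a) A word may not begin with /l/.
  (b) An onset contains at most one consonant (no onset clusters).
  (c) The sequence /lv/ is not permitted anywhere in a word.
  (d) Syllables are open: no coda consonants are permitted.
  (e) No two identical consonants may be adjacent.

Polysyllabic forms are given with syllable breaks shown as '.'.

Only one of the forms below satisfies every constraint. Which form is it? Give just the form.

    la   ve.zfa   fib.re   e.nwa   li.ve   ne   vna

ne

la — violates constraint (a): word begins with /l/ → phonotactically illegal
ve.zfa — violates constraint (b): syllable 2 onset /zf/ has 2 consonants (> 1) → phonotactically illegal
fib.re — violates constraint (d): syllable 1 coda /b/ has 1 consonant (> 0) → phonotactically illegal
e.nwa — violates constraint (b): syllable 2 onset /nw/ has 2 consonants (> 1) → phonotactically illegal
li.ve — violates constraint (a): word begins with /l/ → phonotactically illegal
ne — σ1 onset /n/, coda /∅/ ok → phonotactically legal
vna — violates constraint (b): syllable 1 onset /vn/ has 2 consonants (> 1) → phonotactically illegal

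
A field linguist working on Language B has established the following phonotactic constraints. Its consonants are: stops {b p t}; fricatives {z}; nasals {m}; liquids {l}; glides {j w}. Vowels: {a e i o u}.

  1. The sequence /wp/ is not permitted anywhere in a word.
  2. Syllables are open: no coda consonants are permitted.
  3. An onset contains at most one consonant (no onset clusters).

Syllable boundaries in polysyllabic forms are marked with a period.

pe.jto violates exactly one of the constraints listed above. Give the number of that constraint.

pe.jto: syllable 2 onset /jt/ has 2 consonants (> 1).
This is a violation of constraint 3: "An onset contains at most one consonant (no onset clusters)."
The remaining constraints (1, 2) are satisfied.

3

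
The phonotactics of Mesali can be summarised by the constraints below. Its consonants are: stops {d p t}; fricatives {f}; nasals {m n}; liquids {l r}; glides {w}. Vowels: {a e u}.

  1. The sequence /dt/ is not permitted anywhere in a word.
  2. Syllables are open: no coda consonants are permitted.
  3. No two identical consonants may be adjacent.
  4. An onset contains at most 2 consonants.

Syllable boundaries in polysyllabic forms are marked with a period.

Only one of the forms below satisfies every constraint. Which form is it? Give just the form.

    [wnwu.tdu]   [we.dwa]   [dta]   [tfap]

[we.dwa]

[wnwu.tdu] — violates constraint 4: syllable 1 onset /wnw/ has 3 consonants (> 2) → ill-formed
[we.dwa] — σ1 onset /w/, coda /∅/ ok; σ2 onset /dw/ (2C), coda /∅/ ok → well-formed
[dta] — violates constraint 1: contains banned sequence /dt/ → ill-formed
[tfap] — violates constraint 2: syllable 1 coda /p/ has 1 consonant (> 0) → ill-formed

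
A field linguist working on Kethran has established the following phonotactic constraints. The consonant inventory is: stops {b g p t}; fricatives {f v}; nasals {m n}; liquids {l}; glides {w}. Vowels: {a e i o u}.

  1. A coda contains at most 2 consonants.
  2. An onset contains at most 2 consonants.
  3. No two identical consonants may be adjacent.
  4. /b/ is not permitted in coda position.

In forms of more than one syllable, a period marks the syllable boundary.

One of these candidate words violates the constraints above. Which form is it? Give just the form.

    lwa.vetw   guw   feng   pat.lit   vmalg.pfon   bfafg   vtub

vtub

lwa.vetw — σ1 onset /lw/ (2C), coda /∅/ ok; σ2 onset /v/, coda /tw/ (2C) ok → licit
guw — σ1 onset /g/, coda /w/ ok → licit
feng — σ1 onset /f/, coda /ng/ (2C) ok → licit
pat.lit — σ1 onset /p/, coda /t/ ok; σ2 onset /l/, coda /t/ ok → licit
vmalg.pfon — σ1 onset /vm/ (2C), coda /lg/ (2C) ok; σ2 onset /pf/ (2C), coda /n/ ok → licit
bfafg — σ1 onset /bf/ (2C), coda /fg/ (2C) ok → licit
vtub — violates constraint 4: syllable 1 coda contains /b/ → illicit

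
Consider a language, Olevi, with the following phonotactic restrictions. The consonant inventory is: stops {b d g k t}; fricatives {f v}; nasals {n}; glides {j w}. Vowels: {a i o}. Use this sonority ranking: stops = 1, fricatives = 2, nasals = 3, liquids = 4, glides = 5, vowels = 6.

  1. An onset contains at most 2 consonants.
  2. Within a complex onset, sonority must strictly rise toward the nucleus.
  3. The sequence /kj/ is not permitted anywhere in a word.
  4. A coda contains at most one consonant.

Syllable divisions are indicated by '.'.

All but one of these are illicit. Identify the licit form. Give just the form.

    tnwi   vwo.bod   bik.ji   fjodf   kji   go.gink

tnwi — violates constraint 1: syllable 1 onset /tnw/ has 3 consonants (> 2) → illicit
vwo.bod — σ1 onset /vw/ (2→5 rises), coda /∅/ ok; σ2 onset /b/, coda /d/ ok → licit
bik.ji — violates constraint 3: contains banned sequence /kj/ → illicit
fjodf — violates constraint 4: syllable 1 coda /df/ has 2 consonants (> 1) → illicit
kji — violates constraint 3: contains banned sequence /kj/ → illicit
go.gink — violates constraint 4: syllable 2 coda /nk/ has 2 consonants (> 1) → illicit

vwo.bod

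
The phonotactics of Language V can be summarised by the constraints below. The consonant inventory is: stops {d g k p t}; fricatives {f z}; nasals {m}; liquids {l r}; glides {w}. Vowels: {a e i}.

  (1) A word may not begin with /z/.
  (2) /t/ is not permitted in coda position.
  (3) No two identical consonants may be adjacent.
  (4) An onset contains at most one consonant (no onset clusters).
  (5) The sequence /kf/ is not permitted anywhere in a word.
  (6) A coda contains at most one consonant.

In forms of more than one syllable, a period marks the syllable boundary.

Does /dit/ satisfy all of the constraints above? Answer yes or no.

/dit/ — violates constraint 2: syllable 1 coda contains /t/ → phonotactically illegal

no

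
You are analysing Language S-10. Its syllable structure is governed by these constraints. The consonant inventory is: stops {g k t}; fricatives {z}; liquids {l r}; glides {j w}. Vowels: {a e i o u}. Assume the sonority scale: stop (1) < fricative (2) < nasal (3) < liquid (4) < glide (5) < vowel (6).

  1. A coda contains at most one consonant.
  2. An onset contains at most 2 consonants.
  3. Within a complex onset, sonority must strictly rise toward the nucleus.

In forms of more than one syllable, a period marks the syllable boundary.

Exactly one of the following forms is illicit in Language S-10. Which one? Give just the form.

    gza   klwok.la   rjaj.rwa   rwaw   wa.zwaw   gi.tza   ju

gza — σ1 onset /gz/ (1→2 rises), coda /∅/ ok → licit
klwok.la — violates constraint 2: syllable 1 onset /klw/ has 3 consonants (> 2) → illicit
rjaj.rwa — σ1 onset /rj/ (4→5 rises), coda /j/ ok; σ2 onset /rw/ (4→5 rises), coda /∅/ ok → licit
rwaw — σ1 onset /rw/ (4→5 rises), coda /w/ ok → licit
wa.zwaw — σ1 onset /w/, coda /∅/ ok; σ2 onset /zw/ (2→5 rises), coda /w/ ok → licit
gi.tza — σ1 onset /g/, coda /∅/ ok; σ2 onset /tz/ (1→2 rises), coda /∅/ ok → licit
ju — σ1 onset /j/, coda /∅/ ok → licit

klwok.la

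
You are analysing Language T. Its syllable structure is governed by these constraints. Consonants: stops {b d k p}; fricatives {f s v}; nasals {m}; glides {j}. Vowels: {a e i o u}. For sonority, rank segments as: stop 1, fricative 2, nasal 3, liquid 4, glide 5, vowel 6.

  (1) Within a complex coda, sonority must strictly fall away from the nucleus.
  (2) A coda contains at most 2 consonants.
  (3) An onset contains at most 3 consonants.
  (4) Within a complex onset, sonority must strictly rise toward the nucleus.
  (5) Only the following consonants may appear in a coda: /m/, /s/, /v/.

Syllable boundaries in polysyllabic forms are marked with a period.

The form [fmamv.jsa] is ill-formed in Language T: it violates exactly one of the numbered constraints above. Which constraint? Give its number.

4

[fmamv.jsa]: syllable 2 onset /js/: /j/ (glide, 5) → /s/ (fricative, 2) does not rise.
This is a violation of constraint 4: "Within a complex onset, sonority must strictly rise toward the nucleus."
The remaining constraints (1, 2, 3, 5) are satisfied.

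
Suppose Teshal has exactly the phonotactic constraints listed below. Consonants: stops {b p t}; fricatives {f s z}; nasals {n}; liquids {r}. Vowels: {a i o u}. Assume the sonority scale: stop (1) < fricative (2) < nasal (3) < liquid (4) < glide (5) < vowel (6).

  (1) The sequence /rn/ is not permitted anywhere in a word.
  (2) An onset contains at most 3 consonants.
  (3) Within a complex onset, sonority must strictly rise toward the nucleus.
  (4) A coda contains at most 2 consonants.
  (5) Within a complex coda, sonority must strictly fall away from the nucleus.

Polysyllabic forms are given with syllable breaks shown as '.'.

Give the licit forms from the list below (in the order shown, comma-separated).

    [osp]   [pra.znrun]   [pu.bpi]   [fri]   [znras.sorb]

[osp], [pra.znrun], [fri], [znras.sorb]

[osp] — σ1 onset /∅/, coda /sp/ (2→1 falls) ok → licit
[pra.znrun] — σ1 onset /pr/ (1→4 rises), coda /∅/ ok; σ2 onset /znr/ (2→3→4 rises), coda /n/ ok → licit
[pu.bpi] — violates constraint 3: syllable 2 onset /bp/: /b/ (stop, 1) → /p/ (stop, 1) does not rise → illicit
[fri] — σ1 onset /fr/ (2→4 rises), coda /∅/ ok → licit
[znras.sorb] — σ1 onset /znr/ (2→3→4 rises), coda /s/ ok; σ2 onset /s/, coda /rb/ (4→1 falls) ok → licit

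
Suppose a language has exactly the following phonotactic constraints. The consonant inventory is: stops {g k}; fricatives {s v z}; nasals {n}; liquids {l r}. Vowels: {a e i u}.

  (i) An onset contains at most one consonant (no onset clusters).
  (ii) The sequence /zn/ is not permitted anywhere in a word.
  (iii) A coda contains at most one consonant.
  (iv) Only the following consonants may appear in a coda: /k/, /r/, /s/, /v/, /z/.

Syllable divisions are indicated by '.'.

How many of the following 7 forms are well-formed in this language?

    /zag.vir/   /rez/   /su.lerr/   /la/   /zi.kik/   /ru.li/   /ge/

/zag.vir/ — violates constraint (iv): syllable 1 coda contains /g/, which is not a licensed coda consonant → ill-formed
/rez/ — σ1 onset /r/, coda /z/ ok → well-formed
/su.lerr/ — violates constraint (iii): syllable 2 coda /rr/ has 2 consonants (> 1) → ill-formed
/la/ — σ1 onset /l/, coda /∅/ ok → well-formed
/zi.kik/ — σ1 onset /z/, coda /∅/ ok; σ2 onset /k/, coda /k/ ok → well-formed
/ru.li/ — σ1 onset /r/, coda /∅/ ok; σ2 onset /l/, coda /∅/ ok → well-formed
/ge/ — σ1 onset /g/, coda /∅/ ok → well-formed
Well-formed: /rez/, /la/, /zi.kik/, /ru.li/, /ge/ → 5.

5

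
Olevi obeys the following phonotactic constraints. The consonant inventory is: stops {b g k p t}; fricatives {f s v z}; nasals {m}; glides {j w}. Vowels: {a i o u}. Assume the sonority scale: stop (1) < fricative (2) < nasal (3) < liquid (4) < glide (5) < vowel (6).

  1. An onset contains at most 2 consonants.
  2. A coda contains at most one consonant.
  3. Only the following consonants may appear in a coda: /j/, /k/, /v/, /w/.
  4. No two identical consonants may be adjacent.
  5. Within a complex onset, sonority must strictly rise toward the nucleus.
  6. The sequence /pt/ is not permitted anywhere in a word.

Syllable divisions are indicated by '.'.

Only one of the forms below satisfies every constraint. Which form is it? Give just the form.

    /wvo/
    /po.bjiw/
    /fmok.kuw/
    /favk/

/po.bjiw/

/wvo/ — violates constraint 5: syllable 1 onset /wv/: /w/ (glide, 5) → /v/ (fricative, 2) does not rise → phonotactically illegal
/po.bjiw/ — σ1 onset /p/, coda /∅/ ok; σ2 onset /bj/ (1→5 rises), coda /w/ ok → phonotactically legal
/fmok.kuw/ — violates constraint 4: adjacent identical consonants /kk/ → phonotactically illegal
/favk/ — violates constraint 2: syllable 1 coda /vk/ has 2 consonants (> 1) → phonotactically illegal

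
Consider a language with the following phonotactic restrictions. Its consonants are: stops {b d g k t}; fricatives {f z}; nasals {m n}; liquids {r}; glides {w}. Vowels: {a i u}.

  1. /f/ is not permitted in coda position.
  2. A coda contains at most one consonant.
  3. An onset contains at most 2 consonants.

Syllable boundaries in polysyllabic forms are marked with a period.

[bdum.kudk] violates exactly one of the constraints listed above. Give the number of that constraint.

2

[bdum.kudk]: syllable 2 coda /dk/ has 2 consonants (> 1).
This is a violation of constraint 2: "A coda contains at most one consonant."
The remaining constraints (1, 3) are satisfied.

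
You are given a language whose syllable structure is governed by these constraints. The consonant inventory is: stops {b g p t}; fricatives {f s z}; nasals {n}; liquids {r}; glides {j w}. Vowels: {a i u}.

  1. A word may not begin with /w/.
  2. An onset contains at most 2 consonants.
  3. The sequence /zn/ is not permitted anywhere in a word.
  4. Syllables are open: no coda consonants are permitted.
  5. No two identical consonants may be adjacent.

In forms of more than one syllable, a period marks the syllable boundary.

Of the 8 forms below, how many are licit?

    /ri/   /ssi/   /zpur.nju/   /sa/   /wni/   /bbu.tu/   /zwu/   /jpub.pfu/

3

/ri/ — σ1 onset /r/, coda /∅/ ok → licit
/ssi/ — violates constraint 5: adjacent identical consonants /ss/ → illicit
/zpur.nju/ — violates constraint 4: syllable 1 coda /r/ has 1 consonant (> 0) → illicit
/sa/ — σ1 onset /s/, coda /∅/ ok → licit
/wni/ — violates constraint 1: word begins with /w/ → illicit
/bbu.tu/ — violates constraint 5: adjacent identical consonants /bb/ → illicit
/zwu/ — σ1 onset /zw/ (2C), coda /∅/ ok → licit
/jpub.pfu/ — violates constraint 4: syllable 1 coda /b/ has 1 consonant (> 0) → illicit
Licit: /ri/, /sa/, /zwu/ → 3.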